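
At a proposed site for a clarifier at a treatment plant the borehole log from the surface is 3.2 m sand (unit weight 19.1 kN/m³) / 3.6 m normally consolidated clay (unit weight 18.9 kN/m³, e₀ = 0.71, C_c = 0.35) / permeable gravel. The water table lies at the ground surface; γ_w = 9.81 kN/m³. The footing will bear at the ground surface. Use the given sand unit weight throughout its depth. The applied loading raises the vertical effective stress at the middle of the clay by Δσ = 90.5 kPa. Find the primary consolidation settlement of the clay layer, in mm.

S_c ≈ 348 mm

Mid-depth of clay below the ground surface: z = 3.2 + 3.6/2 = 5 m.
Total vertical stress at mid-clay: σ_v = 19.1×3.2 + 18.9×1.8 = 95.14 kPa.
Pore pressure: u = 9.81×(5 − 0) = 49.05 kPa.
Initial effective stress: σ'_0 = σ_v − u = 95.14 − 49.05 = 46.09 kPa.
Final effective stress: σ'_f = σ'_0 + Δσ = 46.09 + 90.5 = 136.59 kPa.
Normally consolidated clay, so the full stress increment lies on the virgin compression line:
S_c = C_c·H/(1+e₀)·log₁₀(σ'_f/σ'_0) = 0.35×3.6/(1+0.71)×log₁₀(136.59/46.09)
    = 0.73684 × 0.47181 = 0.3476 m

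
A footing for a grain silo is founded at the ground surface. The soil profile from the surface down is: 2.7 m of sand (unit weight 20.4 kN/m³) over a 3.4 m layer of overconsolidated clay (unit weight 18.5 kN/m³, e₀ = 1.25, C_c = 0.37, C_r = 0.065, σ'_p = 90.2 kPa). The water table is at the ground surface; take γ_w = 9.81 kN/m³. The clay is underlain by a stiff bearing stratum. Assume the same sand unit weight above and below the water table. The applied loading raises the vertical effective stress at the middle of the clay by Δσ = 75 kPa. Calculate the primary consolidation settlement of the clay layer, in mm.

Mid-depth of clay below the ground surface: z = 2.7 + 3.4/2 = 4.4 m.
Total vertical stress at mid-clay: σ_v = 20.4×2.7 + 18.5×1.7 = 86.53 kPa.
Pore pressure: u = 9.81×(4.4 − 0) = 43.164 kPa.
Initial effective stress: σ'_0 = σ_v − u = 86.53 − 43.164 = 43.366 kPa.
Final effective stress: σ'_f = 43.366 + 75 = 118.37 kPa.
σ'_f = 118.37 > σ'_p = 90.2 kPa, so the stress path crosses the preconsolidation pressure — recompression up to σ'_p, then virgin compression beyond:
S_c = H/(1+e₀)·[C_r·log₁₀(σ'_p/σ'_0) + C_c·log₁₀(σ'_f/σ'_p)]
    = 3.4/2.25 × [0.065×log₁₀(90.2/43.366) + 0.37×log₁₀(118.37/90.2)]
    = 1.5111 × [0.020674 + 0.043673] = 0.09723 m

S_c ≈ 97.2 mm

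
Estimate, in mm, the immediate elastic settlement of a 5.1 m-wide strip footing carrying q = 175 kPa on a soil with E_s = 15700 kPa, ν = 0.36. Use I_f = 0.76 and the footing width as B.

S_e ≈ 37.6 mm

Immediate (elastic) settlement: S_e = q·B·(1−ν²)/E_s · I_f.
S_e = 175 × 5.1 × (1 − 0.36²) / 15700 × 0.76
    = 175 × 5.1 × 0.8704 / 15700 × 0.76
    = 0.0376 m = 37.6 mm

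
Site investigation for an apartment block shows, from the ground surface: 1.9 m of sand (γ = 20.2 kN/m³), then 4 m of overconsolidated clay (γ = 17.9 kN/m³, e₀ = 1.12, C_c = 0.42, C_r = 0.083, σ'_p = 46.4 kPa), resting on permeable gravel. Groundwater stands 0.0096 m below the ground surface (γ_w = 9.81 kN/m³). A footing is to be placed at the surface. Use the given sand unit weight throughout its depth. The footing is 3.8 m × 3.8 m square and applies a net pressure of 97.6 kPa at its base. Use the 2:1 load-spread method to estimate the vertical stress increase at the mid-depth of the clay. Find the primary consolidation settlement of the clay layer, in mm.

Mid-depth of clay below the ground surface: z = 1.9 + 4/2 = 3.9 m.
Total vertical stress at mid-clay: σ_v = 20.2×1.9 + 17.9×2 = 74.18 kPa.
Pore pressure: u = 9.81×(3.9 − 0.0096) = 38.161 kPa.
Initial effective stress: σ'_0 = σ_v − u = 74.18 − 38.161 = 36.019 kPa.
Stress increase at mid-clay by the 2:1 spreading method:
Δσ = qBL/((B+z)(L+z)) = 97.6×3.8×3.8/((3.8+3.9)(3.8+3.9)) = 23.77 kPa
Final effective stress: σ'_f = 36.019 + 23.77 = 59.789 kPa.
σ'_f = 59.789 > σ'_p = 46.4 kPa, so the stress path crosses the preconsolidation pressure — recompression up to σ'_p, then virgin compression beyond:
S_c = H/(1+e₀)·[C_r·log₁₀(σ'_p/σ'_0) + C_c·log₁₀(σ'_f/σ'_p)]
    = 4/2.12 × [0.083×log₁₀(46.4/36.019) + 0.42×log₁₀(59.789/46.4)]
    = 1.8868 × [0.0091289 + 0.046243] = 0.1045 m

S_c ≈ 104 mm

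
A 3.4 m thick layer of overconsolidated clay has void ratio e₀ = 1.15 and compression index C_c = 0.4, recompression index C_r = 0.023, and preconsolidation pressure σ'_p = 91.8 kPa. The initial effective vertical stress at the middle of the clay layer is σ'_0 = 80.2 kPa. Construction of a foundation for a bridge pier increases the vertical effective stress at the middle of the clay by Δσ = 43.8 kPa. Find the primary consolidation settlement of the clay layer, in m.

Final effective stress: σ'_f = 80.2 + 43.8 = 124 kPa.
σ'_f = 124 > σ'_p = 91.8 kPa, so the stress path crosses the preconsolidation pressure — recompression up to σ'_p, then virgin compression beyond:
S_c = H/(1+e₀)·[C_r·log₁₀(σ'_p/σ'_0) + C_c·log₁₀(σ'_f/σ'_p)]
    = 3.4/2.15 × [0.023×log₁₀(91.8/80.2) + 0.4×log₁₀(124/91.8)]
    = 1.5814 × [0.0013494 + 0.052232] = 0.08473 m

S_c ≈ 0.0847 m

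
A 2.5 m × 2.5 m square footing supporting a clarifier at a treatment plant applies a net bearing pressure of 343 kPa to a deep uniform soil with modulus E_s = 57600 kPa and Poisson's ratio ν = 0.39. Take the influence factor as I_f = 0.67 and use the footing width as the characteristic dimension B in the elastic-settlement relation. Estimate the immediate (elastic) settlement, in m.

S_e ≈ 0.00846 m

Immediate (elastic) settlement: S_e = q·B·(1−ν²)/E_s · I_f.
S_e = 343 × 2.5 × (1 − 0.39²) / 57600 × 0.67
    = 343 × 2.5 × 0.8479 / 57600 × 0.67
    = 0.008457 m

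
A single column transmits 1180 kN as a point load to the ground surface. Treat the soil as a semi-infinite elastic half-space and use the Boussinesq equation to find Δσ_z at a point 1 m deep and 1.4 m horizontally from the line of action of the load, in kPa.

Boussinesq vertical stress below a point load on an elastic half-space:
Δσ_z = 3P/(2πz²) · [1 + (r/z)²]^(−5/2)
r/z = 1.4/1 = 1.4; [1+(r/z)²]^(−5/2) = 0.066339.
Δσ_z = 3×1180/(2π×1²) × 0.066339 = 563.41 × 0.066339 = 37.38 kPa

Δσ_z ≈ 37.4 kPa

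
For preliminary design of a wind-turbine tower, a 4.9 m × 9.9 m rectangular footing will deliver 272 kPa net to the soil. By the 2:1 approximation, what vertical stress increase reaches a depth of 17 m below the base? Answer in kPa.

Δσ_z ≈ 22.4 kPa

By the 2:1 method the load spreads at 1 horizontal : 2 vertical, so at depth z the loaded area has grown by z in each plan dimension:
Δσ = qBL/((B+z)(L+z)) = 272×4.9×9.9/((4.9+17)(9.9+17)) = 22.398 kPa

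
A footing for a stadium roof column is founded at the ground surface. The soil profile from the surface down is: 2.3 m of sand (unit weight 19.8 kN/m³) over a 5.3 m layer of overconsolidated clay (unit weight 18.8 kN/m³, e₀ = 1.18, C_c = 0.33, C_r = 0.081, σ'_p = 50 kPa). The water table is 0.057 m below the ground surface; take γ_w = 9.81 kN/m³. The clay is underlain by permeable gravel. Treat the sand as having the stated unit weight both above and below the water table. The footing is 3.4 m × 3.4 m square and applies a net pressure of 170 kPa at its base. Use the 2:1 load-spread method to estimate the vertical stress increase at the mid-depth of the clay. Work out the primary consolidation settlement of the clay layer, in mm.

Mid-depth of clay below the ground surface: z = 2.3 + 5.3/2 = 4.95 m.
Total vertical stress at mid-clay: σ_v = 19.8×2.3 + 18.8×2.65 = 95.36 kPa.
Pore pressure: u = 9.81×(4.95 − 0.057) = 48 kPa.
Initial effective stress: σ'_0 = σ_v − u = 95.36 − 48 = 47.36 kPa.
Stress increase at mid-clay by the 2:1 spreading method:
Δσ = qBL/((B+z)(L+z)) = 170×3.4×3.4/((3.4+4.95)(3.4+4.95)) = 28.186 kPa
Final effective stress: σ'_f = 47.36 + 28.186 = 75.546 kPa.
σ'_f = 75.546 > σ'_p = 50 kPa, so the stress path crosses the preconsolidation pressure — recompression up to σ'_p, then virgin compression beyond:
S_c = H/(1+e₀)·[C_r·log₁₀(σ'_p/σ'_0) + C_c·log₁₀(σ'_f/σ'_p)]
    = 5.3/2.18 × [0.081×log₁₀(50/47.36) + 0.33×log₁₀(75.546/50)]
    = 2.4312 × [0.0019082 + 0.05915] = 0.1484 m

S_c ≈ 148 mm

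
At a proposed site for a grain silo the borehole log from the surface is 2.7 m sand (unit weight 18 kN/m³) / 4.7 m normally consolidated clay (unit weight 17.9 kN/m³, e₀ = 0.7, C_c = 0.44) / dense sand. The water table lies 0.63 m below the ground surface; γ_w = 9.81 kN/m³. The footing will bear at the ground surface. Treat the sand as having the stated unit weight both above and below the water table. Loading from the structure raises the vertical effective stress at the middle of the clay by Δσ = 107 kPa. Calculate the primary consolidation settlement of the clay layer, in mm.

S_c ≈ 625 mm

Mid-depth of clay below the ground surface: z = 2.7 + 4.7/2 = 5.05 m.
Total vertical stress at mid-clay: σ_v = 18×2.7 + 17.9×2.35 = 90.665 kPa.
Pore pressure: u = 9.81×(5.05 − 0.63) = 43.36 kPa.
Initial effective stress: σ'_0 = σ_v − u = 90.665 − 43.36 = 47.305 kPa.
Final effective stress: σ'_f = σ'_0 + Δσ = 47.305 + 107 = 154.31 kPa.
Normally consolidated clay, so the full stress increment lies on the virgin compression line:
S_c = C_c·H/(1+e₀)·log₁₀(σ'_f/σ'_0) = 0.44×4.7/(1+0.7)×log₁₀(154.31/47.305)
    = 1.2165 × 0.51349 = 0.6247 m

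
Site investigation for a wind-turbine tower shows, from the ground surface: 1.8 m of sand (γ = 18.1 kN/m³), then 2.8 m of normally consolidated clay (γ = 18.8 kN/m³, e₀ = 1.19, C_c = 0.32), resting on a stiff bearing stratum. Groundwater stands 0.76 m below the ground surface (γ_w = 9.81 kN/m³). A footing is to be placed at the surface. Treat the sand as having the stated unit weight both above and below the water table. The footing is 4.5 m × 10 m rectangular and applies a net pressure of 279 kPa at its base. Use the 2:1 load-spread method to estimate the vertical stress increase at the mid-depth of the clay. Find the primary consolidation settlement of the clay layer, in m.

Mid-depth of clay below the ground surface: z = 1.8 + 2.8/2 = 3.2 m.
Total vertical stress at mid-clay: σ_v = 18.1×1.8 + 18.8×1.4 = 58.9 kPa.
Pore pressure: u = 9.81×(3.2 − 0.76) = 23.936 kPa.
Initial effective stress: σ'_0 = σ_v − u = 58.9 − 23.936 = 34.964 kPa.
Stress increase at mid-clay by the 2:1 spreading method:
Δσ = qBL/((B+z)(L+z)) = 279×4.5×10/((4.5+3.2)(10+3.2)) = 123.52 kPa
Final effective stress: σ'_f = σ'_0 + Δσ = 34.964 + 123.52 = 158.48 kPa.
Normally consolidated clay, so the full stress increment lies on the virgin compression line:
S_c = C_c·H/(1+e₀)·log₁₀(σ'_f/σ'_0) = 0.32×2.8/(1+1.19)×log₁₀(158.48/34.964)
    = 0.40913 × 0.65635 = 0.2685 m

S_c ≈ 0.269 m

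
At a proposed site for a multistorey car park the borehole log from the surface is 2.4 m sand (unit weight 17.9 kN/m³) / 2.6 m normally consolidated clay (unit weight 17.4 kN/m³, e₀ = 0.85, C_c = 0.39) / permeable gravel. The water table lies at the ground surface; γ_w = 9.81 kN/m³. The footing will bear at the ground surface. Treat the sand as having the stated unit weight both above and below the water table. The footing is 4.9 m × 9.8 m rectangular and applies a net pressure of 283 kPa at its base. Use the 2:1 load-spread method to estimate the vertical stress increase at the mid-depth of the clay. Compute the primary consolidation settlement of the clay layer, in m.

S_c ≈ 0.383 m

Mid-depth of clay below the ground surface: z = 2.4 + 2.6/2 = 3.7 m.
Total vertical stress at mid-clay: σ_v = 17.9×2.4 + 17.4×1.3 = 65.58 kPa.
Pore pressure: u = 9.81×(3.7 − 0) = 36.297 kPa.
Initial effective stress: σ'_0 = σ_v − u = 65.58 − 36.297 = 29.283 kPa.
Stress increase at mid-clay by the 2:1 spreading method:
Δσ = qBL/((B+z)(L+z)) = 283×4.9×9.8/((4.9+3.7)(9.8+3.7)) = 117.05 kPa
Final effective stress: σ'_f = σ'_0 + Δσ = 29.283 + 117.05 = 146.33 kPa.
Normally consolidated clay, so the full stress increment lies on the virgin compression line:
S_c = C_c·H/(1+e₀)·log₁₀(σ'_f/σ'_0) = 0.39×2.6/(1+0.85)×log₁₀(146.33/29.283)
    = 0.54811 × 0.69872 = 0.383 m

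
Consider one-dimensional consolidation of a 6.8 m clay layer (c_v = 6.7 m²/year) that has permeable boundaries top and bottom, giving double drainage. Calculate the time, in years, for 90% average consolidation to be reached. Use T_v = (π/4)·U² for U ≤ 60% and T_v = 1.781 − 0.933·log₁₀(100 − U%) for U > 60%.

t ≈ 1.46 years

Drainage path length: H_d = H/2 = 3.4 m (double drainage).
U > 60%: T_v = 1.781 − 0.933·log₁₀(100 − 90) = 0.848.
t = T_v·H_d²/c_v = 0.848×3.4²/6.7 = 1.463 years.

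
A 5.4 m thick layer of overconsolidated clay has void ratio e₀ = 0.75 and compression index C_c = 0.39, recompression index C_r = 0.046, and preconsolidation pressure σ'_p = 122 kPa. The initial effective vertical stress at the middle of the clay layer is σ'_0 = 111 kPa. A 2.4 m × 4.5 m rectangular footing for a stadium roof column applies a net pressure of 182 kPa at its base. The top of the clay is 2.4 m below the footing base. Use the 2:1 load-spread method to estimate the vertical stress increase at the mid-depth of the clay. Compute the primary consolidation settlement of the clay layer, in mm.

Mid-depth of clay below the footing base: z = 2.4 + 5.4/2 = 5.1 m.
Stress increase at mid-clay by the 2:1 spreading method:
Δσ = qBL/((B+z)(L+z)) = 182×2.4×4.5/((2.4+5.1)(4.5+5.1)) = 27.3 kPa
Final effective stress: σ'_f = 111 + 27.3 = 138.3 kPa.
σ'_f = 138.3 > σ'_p = 122 kPa, so the stress path crosses the preconsolidation pressure — recompression up to σ'_p, then virgin compression beyond:
S_c = H/(1+e₀)·[C_r·log₁₀(σ'_p/σ'_0) + C_c·log₁₀(σ'_f/σ'_p)]
    = 5.4/1.75 × [0.046×log₁₀(122/111) + 0.39×log₁₀(138.3/122)]
    = 3.0857 × [0.0018877 + 0.02124] = 0.07137 m

S_c ≈ 71.4 mm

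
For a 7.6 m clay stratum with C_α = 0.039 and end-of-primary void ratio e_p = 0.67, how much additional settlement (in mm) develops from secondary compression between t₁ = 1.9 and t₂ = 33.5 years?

S_s ≈ 221 mm

Secondary compression: S_s = C_α·H/(1+e_p)·log₁₀(t₂/t₁)
S_s = 0.039×7.6/(1+0.67)×log₁₀(33.5/1.9)
    = 0.1775 × 1.246 = 0.2212 m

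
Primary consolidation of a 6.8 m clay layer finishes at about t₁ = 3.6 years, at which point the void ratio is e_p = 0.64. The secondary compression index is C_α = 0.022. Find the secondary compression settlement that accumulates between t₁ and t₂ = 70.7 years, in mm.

S_s ≈ 118 mm

Secondary compression: S_s = C_α·H/(1+e_p)·log₁₀(t₂/t₁)
S_s = 0.022×6.8/(1+0.64)×log₁₀(70.7/3.6)
    = 0.09122 × 1.293 = 0.118 m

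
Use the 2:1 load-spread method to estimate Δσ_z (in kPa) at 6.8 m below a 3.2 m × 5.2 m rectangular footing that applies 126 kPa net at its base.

By the 2:1 method the load spreads at 1 horizontal : 2 vertical, so at depth z the loaded area has grown by z in each plan dimension:
Δσ = qBL/((B+z)(L+z)) = 126×3.2×5.2/((3.2+6.8)(5.2+6.8)) = 17.472 kPa

Δσ_z ≈ 17.5 kPa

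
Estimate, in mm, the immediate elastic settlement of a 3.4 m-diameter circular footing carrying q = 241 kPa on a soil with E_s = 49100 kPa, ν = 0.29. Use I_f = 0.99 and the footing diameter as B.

Immediate (elastic) settlement: S_e = q·B·(1−ν²)/E_s · I_f.
S_e = 241 × 3.4 × (1 − 0.29²) / 49100 × 0.99
    = 241 × 3.4 × 0.9159 / 49100 × 0.99
    = 0.01513 m = 15.13 mm

S_e ≈ 15.1 mm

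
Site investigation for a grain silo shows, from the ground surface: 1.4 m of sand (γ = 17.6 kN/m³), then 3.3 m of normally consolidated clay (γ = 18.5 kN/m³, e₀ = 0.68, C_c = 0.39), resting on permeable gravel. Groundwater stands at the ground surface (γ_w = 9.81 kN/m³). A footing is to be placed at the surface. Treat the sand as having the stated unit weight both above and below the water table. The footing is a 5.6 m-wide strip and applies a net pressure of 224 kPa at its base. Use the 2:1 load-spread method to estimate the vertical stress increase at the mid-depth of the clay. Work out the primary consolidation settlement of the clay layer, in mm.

Mid-depth of clay below the ground surface: z = 1.4 + 3.3/2 = 3.05 m.
Total vertical stress at mid-clay: σ_v = 17.6×1.4 + 18.5×1.65 = 55.165 kPa.
Pore pressure: u = 9.81×(3.05 − 0) = 29.921 kPa.
Initial effective stress: σ'_0 = σ_v − u = 55.165 − 29.921 = 25.244 kPa.
Stress increase at mid-clay by the 2:1 spreading method:
Δσ = qB/(B+z) = 224×5.6/(5.6+3.05) = 145.02 kPa
Final effective stress: σ'_f = σ'_0 + Δσ = 25.244 + 145.02 = 170.26 kPa.
Normally consolidated clay, so the full stress increment lies on the virgin compression line:
S_c = C_c·H/(1+e₀)·log₁₀(σ'_f/σ'_0) = 0.39×3.3/(1+0.68)×log₁₀(170.26/25.244)
    = 0.76607 × 0.82895 = 0.635 m

S_c ≈ 635 mm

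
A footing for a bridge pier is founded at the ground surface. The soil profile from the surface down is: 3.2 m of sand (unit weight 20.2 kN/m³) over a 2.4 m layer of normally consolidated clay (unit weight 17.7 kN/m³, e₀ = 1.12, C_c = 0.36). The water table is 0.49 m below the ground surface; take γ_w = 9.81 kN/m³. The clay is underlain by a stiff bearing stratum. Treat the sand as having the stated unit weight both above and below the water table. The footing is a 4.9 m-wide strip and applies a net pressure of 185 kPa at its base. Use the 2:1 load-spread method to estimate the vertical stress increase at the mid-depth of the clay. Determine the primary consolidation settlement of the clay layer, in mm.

S_c ≈ 197 mm

Mid-depth of clay below the ground surface: z = 3.2 + 2.4/2 = 4.4 m.
Total vertical stress at mid-clay: σ_v = 20.2×3.2 + 17.7×1.2 = 85.88 kPa.
Pore pressure: u = 9.81×(4.4 − 0.49) = 38.357 kPa.
Initial effective stress: σ'_0 = σ_v − u = 85.88 − 38.357 = 47.523 kPa.
Stress increase at mid-clay by the 2:1 spreading method:
Δσ = qB/(B+z) = 185×4.9/(4.9+4.4) = 97.473 kPa
Final effective stress: σ'_f = σ'_0 + Δσ = 47.523 + 97.473 = 145 kPa.
Normally consolidated clay, so the full stress increment lies on the virgin compression line:
S_c = C_c·H/(1+e₀)·log₁₀(σ'_f/σ'_0) = 0.36×2.4/(1+1.12)×log₁₀(145/47.523)
    = 0.40755 × 0.48446 = 0.1974 m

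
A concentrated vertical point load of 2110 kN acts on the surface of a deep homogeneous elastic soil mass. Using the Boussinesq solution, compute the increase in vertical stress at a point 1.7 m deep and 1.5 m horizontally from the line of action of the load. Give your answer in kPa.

Boussinesq vertical stress below a point load on an elastic half-space:
Δσ_z = 3P/(2πz²) · [1 + (r/z)²]^(−5/2)
r/z = 1.5/1.7 = 0.88235; [1+(r/z)²]^(−5/2) = 0.23705.
Δσ_z = 3×2110/(2π×1.7²) × 0.23705 = 348.6 × 0.23705 = 82.64 kPa

Δσ_z ≈ 82.6 kPa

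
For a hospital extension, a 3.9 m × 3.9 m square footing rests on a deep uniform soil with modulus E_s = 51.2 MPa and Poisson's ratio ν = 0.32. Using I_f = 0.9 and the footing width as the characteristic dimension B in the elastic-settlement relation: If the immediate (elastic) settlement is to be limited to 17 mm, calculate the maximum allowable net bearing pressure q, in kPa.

q ≈ 276 kPa

E_s = 51.2 MPa = 51200 kPa.
S_e = q·B·(1−ν²)/E_s · I_f  ⇒  q = S_e·E_s / (B·(1−ν²)·I_f).
q = 0.017 × 51200 / (3.9 × 0.8976 × 0.9) = 276.3 kPa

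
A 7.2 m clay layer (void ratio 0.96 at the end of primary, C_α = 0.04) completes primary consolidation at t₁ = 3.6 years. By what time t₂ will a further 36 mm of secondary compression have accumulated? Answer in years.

S_s = C_α·H/(1+e_p)·log₁₀(t₂/t₁) ⇒ log₁₀(t₂/t₁) = S_s·(1+e_p)/(C_α·H).
log₁₀(t₂/t₁) = 0.036 × (1+0.96) / (0.04×7.2) = 0.245
t₂ = t₁ × 10^0.245 = 3.6 × 1.758 = 6.329 years

t₂ ≈ 6.33 years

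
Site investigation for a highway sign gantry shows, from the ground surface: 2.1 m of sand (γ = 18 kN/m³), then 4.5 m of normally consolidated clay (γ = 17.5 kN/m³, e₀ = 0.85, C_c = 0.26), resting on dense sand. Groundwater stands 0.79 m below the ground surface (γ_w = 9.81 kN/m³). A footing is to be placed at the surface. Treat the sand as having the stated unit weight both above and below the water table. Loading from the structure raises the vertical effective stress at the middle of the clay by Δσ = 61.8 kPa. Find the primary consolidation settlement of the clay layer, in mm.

Mid-depth of clay below the ground surface: z = 2.1 + 4.5/2 = 4.35 m.
Total vertical stress at mid-clay: σ_v = 18×2.1 + 17.5×2.25 = 77.175 kPa.
Pore pressure: u = 9.81×(4.35 − 0.79) = 34.924 kPa.
Initial effective stress: σ'_0 = σ_v − u = 77.175 − 34.924 = 42.251 kPa.
Final effective stress: σ'_f = σ'_0 + Δσ = 42.251 + 61.8 = 104.05 kPa.
Normally consolidated clay, so the full stress increment lies on the virgin compression line:
S_c = C_c·H/(1+e₀)·log₁₀(σ'_f/σ'_0) = 0.26×4.5/(1+0.85)×log₁₀(104.05/42.251)
    = 0.63243 × 0.39141 = 0.2475 m

S_c ≈ 248 mm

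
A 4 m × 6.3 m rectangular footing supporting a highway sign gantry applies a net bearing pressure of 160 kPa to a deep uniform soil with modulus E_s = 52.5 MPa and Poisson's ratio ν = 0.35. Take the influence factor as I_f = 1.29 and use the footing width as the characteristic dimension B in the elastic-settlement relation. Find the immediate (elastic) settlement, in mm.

Immediate (elastic) settlement: S_e = q·B·(1−ν²)/E_s · I_f.
E_s = 52.5 MPa = 52500 kPa.
S_e = 160 × 4 × (1 − 0.35²) / 52500 × 1.29
    = 160 × 4 × 0.8775 / 52500 × 1.29
    = 0.0138 m = 13.8 mm

S_e ≈ 13.8 mm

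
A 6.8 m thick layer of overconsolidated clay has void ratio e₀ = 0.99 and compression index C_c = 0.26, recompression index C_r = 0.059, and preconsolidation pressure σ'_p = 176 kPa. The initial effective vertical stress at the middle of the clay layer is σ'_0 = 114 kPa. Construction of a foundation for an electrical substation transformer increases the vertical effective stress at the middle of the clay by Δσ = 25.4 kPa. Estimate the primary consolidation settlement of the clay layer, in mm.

S_c ≈ 17.6 mm

Final effective stress: σ'_f = 114 + 25.4 = 139.4 kPa.
σ'_f = 139.4 ≤ σ'_p = 176 kPa, so the clay remains overconsolidated and only the recompression index applies:
S_c = C_r·H/(1+e₀)·log₁₀(σ'_f/σ'_0) = 0.059×6.8/1.99×log₁₀(139.4/114)
    = 0.20161 × 0.087358 = 0.01761 m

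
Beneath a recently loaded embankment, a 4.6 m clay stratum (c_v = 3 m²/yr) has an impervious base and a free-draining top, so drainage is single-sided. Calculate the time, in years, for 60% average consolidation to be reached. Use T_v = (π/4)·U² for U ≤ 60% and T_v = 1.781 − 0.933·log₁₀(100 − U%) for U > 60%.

t ≈ 1.99 years

Drainage path length: H_d = H = 4.6 m (single drainage).
U ≤ 60%: T_v = (π/4)·U² = (π/4)×0.6² = 0.28274.
t = T_v·H_d²/c_v = 0.28274×4.6²/3 = 1.994 years.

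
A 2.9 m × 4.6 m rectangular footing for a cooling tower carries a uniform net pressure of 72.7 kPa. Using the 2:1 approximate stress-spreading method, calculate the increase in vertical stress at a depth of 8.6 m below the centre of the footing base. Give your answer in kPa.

By the 2:1 method the load spreads at 1 horizontal : 2 vertical, so at depth z the loaded area has grown by z in each plan dimension:
Δσ = qBL/((B+z)(L+z)) = 72.7×2.9×4.6/((2.9+8.6)(4.6+8.6)) = 6.3888 kPa

Δσ_z ≈ 6.39 kPa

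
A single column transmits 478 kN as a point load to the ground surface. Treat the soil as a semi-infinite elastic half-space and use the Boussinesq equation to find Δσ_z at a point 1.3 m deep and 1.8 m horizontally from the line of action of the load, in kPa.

Boussinesq vertical stress below a point load on an elastic half-space:
Δσ_z = 3P/(2πz²) · [1 + (r/z)²]^(−5/2)
r/z = 1.8/1.3 = 1.3846; [1+(r/z)²]^(−5/2) = 0.068802.
Δσ_z = 3×478/(2π×1.3²) × 0.068802 = 135.05 × 0.068802 = 9.292 kPa

Δσ_z ≈ 9.29 kPa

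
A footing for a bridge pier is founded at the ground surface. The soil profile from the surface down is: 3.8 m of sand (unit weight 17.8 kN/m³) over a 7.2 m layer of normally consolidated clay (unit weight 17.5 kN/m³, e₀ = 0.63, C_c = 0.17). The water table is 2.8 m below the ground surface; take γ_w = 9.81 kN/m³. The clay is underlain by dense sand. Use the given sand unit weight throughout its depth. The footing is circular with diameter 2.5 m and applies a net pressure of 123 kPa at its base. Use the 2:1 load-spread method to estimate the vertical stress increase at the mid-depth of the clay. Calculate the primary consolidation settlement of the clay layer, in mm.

S_c ≈ 28.6 mm

Mid-depth of clay below the ground surface: z = 3.8 + 7.2/2 = 7.4 m.
Total vertical stress at mid-clay: σ_v = 17.8×3.8 + 17.5×3.6 = 130.64 kPa.
Pore pressure: u = 9.81×(7.4 − 2.8) = 45.126 kPa.
Initial effective stress: σ'_0 = σ_v − u = 130.64 − 45.126 = 85.514 kPa.
Stress increase at mid-clay by the 2:1 spreading method:
Δσ ≈ qD²/(D+z)² = 123×2.5²/(2.5+7.4)² = 7.8436 kPa
Final effective stress: σ'_f = σ'_0 + Δσ = 85.514 + 7.8436 = 93.358 kPa.
Normally consolidated clay, so the full stress increment lies on the virgin compression line:
S_c = C_c·H/(1+e₀)·log₁₀(σ'_f/σ'_0) = 0.17×7.2/(1+0.63)×log₁₀(93.358/85.514)
    = 0.75092 × 0.038114 = 0.02862 m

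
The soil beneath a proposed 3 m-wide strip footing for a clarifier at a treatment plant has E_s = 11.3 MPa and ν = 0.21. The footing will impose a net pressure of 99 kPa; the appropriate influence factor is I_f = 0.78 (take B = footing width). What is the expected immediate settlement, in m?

S_e ≈ 0.0196 m

Immediate (elastic) settlement: S_e = q·B·(1−ν²)/E_s · I_f.
E_s = 11.3 MPa = 11300 kPa.
S_e = 99 × 3 × (1 − 0.21²) / 11300 × 0.78
    = 99 × 3 × 0.9559 / 11300 × 0.78
    = 0.0196 m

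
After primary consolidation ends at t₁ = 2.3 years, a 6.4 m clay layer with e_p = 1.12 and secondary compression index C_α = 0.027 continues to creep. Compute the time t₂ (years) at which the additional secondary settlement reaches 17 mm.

t₂ ≈ 3.72 years

S_s = C_α·H/(1+e_p)·log₁₀(t₂/t₁) ⇒ log₁₀(t₂/t₁) = S_s·(1+e_p)/(C_α·H).
log₁₀(t₂/t₁) = 0.017 × (1+1.12) / (0.027×6.4) = 0.2086
t₂ = t₁ × 10^0.2086 = 2.3 × 1.616 = 3.718 years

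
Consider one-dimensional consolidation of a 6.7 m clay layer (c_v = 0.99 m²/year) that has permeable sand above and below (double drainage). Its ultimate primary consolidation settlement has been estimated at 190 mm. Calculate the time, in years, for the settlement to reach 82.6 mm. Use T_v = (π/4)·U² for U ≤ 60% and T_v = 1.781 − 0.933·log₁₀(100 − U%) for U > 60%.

Drainage path length: H_d = H/2 = 3.35 m (double drainage).
U = S(t)/S_ult = 82.6/190 = 0.4347.
U ≤ 60%: T_v = (π/4)·U² = (π/4)×0.43474² = 0.14844.
t = T_v·H_d²/c_v = 0.14844×3.35²/0.99 = 1.683 years.

t ≈ 1.68 years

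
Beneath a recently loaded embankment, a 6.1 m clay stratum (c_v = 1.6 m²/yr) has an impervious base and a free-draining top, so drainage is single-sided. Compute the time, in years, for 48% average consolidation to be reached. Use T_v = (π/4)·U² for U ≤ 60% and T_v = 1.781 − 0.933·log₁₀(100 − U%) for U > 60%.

Drainage path length: H_d = H = 6.1 m (single drainage).
U ≤ 60%: T_v = (π/4)·U² = (π/4)×0.48² = 0.18096.
t = T_v·H_d²/c_v = 0.18096×6.1²/1.6 = 4.208 years.

t ≈ 4.21 years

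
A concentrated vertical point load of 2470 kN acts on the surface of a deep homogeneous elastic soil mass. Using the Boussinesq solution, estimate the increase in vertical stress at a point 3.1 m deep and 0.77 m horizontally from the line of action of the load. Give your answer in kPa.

Δσ_z ≈ 106 kPa

Boussinesq vertical stress below a point load on an elastic half-space:
Δσ_z = 3P/(2πz²) · [1 + (r/z)²]^(−5/2)
r/z = 0.77/3.1 = 0.24839; [1+(r/z)²]^(−5/2) = 0.86099.
Δσ_z = 3×2470/(2π×3.1²) × 0.86099 = 122.72 × 0.86099 = 105.7 kPa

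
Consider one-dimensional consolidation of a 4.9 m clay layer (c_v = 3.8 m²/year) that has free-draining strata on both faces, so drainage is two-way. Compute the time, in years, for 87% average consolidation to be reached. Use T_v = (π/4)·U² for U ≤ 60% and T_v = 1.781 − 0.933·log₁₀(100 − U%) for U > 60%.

Drainage path length: H_d = H/2 = 2.45 m (double drainage).
U > 60%: T_v = 1.781 − 0.933·log₁₀(100 − 87) = 0.74169.
t = T_v·H_d²/c_v = 0.74169×2.45²/3.8 = 1.172 years.

t ≈ 1.17 years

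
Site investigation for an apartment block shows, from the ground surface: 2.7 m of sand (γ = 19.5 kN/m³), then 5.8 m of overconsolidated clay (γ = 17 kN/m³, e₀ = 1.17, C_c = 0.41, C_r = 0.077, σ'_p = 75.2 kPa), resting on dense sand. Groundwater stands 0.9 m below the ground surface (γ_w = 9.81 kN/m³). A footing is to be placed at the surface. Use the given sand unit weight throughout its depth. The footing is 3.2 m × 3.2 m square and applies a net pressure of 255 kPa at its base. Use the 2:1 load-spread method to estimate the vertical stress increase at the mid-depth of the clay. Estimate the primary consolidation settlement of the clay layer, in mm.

Mid-depth of clay below the ground surface: z = 2.7 + 5.8/2 = 5.6 m.
Total vertical stress at mid-clay: σ_v = 19.5×2.7 + 17×2.9 = 101.95 kPa.
Pore pressure: u = 9.81×(5.6 − 0.9) = 46.107 kPa.
Initial effective stress: σ'_0 = σ_v − u = 101.95 − 46.107 = 55.843 kPa.
Stress increase at mid-clay by the 2:1 spreading method:
Δσ = qBL/((B+z)(L+z)) = 255×3.2×3.2/((3.2+5.6)(3.2+5.6)) = 33.719 kPa
Final effective stress: σ'_f = 55.843 + 33.719 = 89.562 kPa.
σ'_f = 89.562 > σ'_p = 75.2 kPa, so the stress path crosses the preconsolidation pressure — recompression up to σ'_p, then virgin compression beyond:
S_c = H/(1+e₀)·[C_r·log₁₀(σ'_p/σ'_0) + C_c·log₁₀(σ'_f/σ'_p)]
    = 5.8/2.17 × [0.077×log₁₀(75.2/55.843) + 0.41×log₁₀(89.562/75.2)]
    = 2.6728 × [0.0099522 + 0.031121] = 0.1098 m

S_c ≈ 110 mm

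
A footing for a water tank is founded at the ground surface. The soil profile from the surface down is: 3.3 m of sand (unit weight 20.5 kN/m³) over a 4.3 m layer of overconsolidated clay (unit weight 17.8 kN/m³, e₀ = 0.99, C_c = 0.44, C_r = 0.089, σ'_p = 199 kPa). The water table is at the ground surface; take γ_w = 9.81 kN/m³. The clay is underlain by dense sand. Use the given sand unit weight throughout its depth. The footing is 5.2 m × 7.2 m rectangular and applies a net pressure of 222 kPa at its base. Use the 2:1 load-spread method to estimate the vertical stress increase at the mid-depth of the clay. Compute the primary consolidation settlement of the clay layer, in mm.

S_c ≈ 64.9 mm

Mid-depth of clay below the ground surface: z = 3.3 + 4.3/2 = 5.45 m.
Total vertical stress at mid-clay: σ_v = 20.5×3.3 + 17.8×2.15 = 105.92 kPa.
Pore pressure: u = 9.81×(5.45 − 0) = 53.465 kPa.
Initial effective stress: σ'_0 = σ_v − u = 105.92 − 53.465 = 52.455 kPa.
Stress increase at mid-clay by the 2:1 spreading method:
Δσ = qBL/((B+z)(L+z)) = 222×5.2×7.2/((5.2+5.45)(7.2+5.45)) = 61.695 kPa
Final effective stress: σ'_f = 52.455 + 61.695 = 114.15 kPa.
σ'_f = 114.15 ≤ σ'_p = 199 kPa, so the clay remains overconsolidated and only the recompression index applies:
S_c = C_r·H/(1+e₀)·log₁₀(σ'_f/σ'_0) = 0.089×4.3/1.99×log₁₀(114.15/52.455)
    = 0.19231 × 0.33769 = 0.06494 m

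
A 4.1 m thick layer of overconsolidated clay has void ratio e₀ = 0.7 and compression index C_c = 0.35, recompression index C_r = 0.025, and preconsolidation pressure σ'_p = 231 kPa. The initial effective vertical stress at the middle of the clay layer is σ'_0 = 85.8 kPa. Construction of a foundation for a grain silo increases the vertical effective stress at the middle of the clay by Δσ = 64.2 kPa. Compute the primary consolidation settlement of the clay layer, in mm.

S_c ≈ 14.6 mm

Final effective stress: σ'_f = 85.8 + 64.2 = 150 kPa.
σ'_f = 150 ≤ σ'_p = 231 kPa, so the clay remains overconsolidated and only the recompression index applies:
S_c = C_r·H/(1+e₀)·log₁₀(σ'_f/σ'_0) = 0.025×4.1/1.7×log₁₀(150/85.8)
    = 0.060295 × 0.2426 = 0.01463 m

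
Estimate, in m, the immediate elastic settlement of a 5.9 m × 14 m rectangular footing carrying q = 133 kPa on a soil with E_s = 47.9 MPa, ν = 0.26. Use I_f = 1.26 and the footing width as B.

S_e ≈ 0.0192 m

Immediate (elastic) settlement: S_e = q·B·(1−ν²)/E_s · I_f.
E_s = 47.9 MPa = 47900 kPa.
S_e = 133 × 5.9 × (1 − 0.26²) / 47900 × 1.26
    = 133 × 5.9 × 0.9324 / 47900 × 1.26
    = 0.01925 m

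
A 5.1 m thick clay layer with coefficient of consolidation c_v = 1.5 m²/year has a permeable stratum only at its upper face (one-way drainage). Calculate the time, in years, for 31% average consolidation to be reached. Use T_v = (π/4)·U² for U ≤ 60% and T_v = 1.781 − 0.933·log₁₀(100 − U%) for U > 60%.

t ≈ 1.31 years

Drainage path length: H_d = H = 5.1 m (single drainage).
U ≤ 60%: T_v = (π/4)·U² = (π/4)×0.31² = 0.075477.
t = T_v·H_d²/c_v = 0.075477×5.1²/1.5 = 1.309 years.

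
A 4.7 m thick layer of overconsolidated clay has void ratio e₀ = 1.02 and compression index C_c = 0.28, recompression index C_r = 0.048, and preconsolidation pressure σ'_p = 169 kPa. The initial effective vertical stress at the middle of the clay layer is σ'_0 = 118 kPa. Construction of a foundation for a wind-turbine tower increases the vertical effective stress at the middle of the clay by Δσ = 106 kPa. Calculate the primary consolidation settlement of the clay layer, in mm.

Final effective stress: σ'_f = 118 + 106 = 224 kPa.
σ'_f = 224 > σ'_p = 169 kPa, so the stress path crosses the preconsolidation pressure — recompression up to σ'_p, then virgin compression beyond:
S_c = H/(1+e₀)·[C_r·log₁₀(σ'_p/σ'_0) + C_c·log₁₀(σ'_f/σ'_p)]
    = 4.7/2.02 × [0.048×log₁₀(169/118) + 0.28×log₁₀(224/169)]
    = 2.3267 × [0.0074882 + 0.034261] = 0.09714 m

S_c ≈ 97.1 mm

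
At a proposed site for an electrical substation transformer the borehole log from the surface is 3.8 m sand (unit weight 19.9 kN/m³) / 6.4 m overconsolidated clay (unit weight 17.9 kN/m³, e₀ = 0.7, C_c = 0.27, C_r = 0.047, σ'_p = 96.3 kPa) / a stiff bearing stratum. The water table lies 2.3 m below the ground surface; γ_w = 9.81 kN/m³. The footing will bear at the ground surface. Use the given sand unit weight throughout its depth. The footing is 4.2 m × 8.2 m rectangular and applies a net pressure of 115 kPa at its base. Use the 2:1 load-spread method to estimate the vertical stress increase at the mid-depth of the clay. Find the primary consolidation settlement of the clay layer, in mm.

Mid-depth of clay below the ground surface: z = 3.8 + 6.4/2 = 7 m.
Total vertical stress at mid-clay: σ_v = 19.9×3.8 + 17.9×3.2 = 132.9 kPa.
Pore pressure: u = 9.81×(7 − 2.3) = 46.107 kPa.
Initial effective stress: σ'_0 = σ_v − u = 132.9 − 46.107 = 86.793 kPa.
Stress increase at mid-clay by the 2:1 spreading method:
Δσ = qBL/((B+z)(L+z)) = 115×4.2×8.2/((4.2+7)(8.2+7)) = 23.265 kPa
Final effective stress: σ'_f = 86.793 + 23.265 = 110.06 kPa.
σ'_f = 110.06 > σ'_p = 96.3 kPa, so the stress path crosses the preconsolidation pressure — recompression up to σ'_p, then virgin compression beyond:
S_c = H/(1+e₀)·[C_r·log₁₀(σ'_p/σ'_0) + C_c·log₁₀(σ'_f/σ'_p)]
    = 6.4/1.7 × [0.047×log₁₀(96.3/86.793) + 0.27×log₁₀(110.06/96.3)]
    = 3.7647 × [0.0021217 + 0.015661] = 0.06695 m

S_c ≈ 66.9 mm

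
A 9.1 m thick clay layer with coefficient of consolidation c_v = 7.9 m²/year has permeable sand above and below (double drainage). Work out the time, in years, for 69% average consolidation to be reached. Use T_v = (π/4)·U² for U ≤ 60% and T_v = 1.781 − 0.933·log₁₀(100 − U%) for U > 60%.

Drainage path length: H_d = H/2 = 4.55 m (double drainage).
U > 60%: T_v = 1.781 − 0.933·log₁₀(100 − 69) = 0.38956.
t = T_v·H_d²/c_v = 0.38956×4.55²/7.9 = 1.021 years.

t ≈ 1.02 years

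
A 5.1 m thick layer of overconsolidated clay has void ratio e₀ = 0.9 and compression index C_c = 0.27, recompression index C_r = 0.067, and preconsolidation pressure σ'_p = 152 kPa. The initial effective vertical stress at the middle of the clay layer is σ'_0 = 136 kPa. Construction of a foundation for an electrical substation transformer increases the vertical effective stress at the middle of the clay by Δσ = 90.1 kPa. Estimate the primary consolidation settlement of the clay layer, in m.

Final effective stress: σ'_f = 136 + 90.1 = 226.1 kPa.
σ'_f = 226.1 > σ'_p = 152 kPa, so the stress path crosses the preconsolidation pressure — recompression up to σ'_p, then virgin compression beyond:
S_c = H/(1+e₀)·[C_r·log₁₀(σ'_p/σ'_0) + C_c·log₁₀(σ'_f/σ'_p)]
    = 5.1/1.9 × [0.067×log₁₀(152/136) + 0.27×log₁₀(226.1/152)]
    = 2.6842 × [0.0032364 + 0.046563] = 0.1337 m

S_c ≈ 0.134 m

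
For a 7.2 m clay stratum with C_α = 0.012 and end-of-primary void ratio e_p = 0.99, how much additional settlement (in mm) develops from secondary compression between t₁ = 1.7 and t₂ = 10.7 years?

Secondary compression: S_s = C_α·H/(1+e_p)·log₁₀(t₂/t₁)
S_s = 0.012×7.2/(1+0.99)×log₁₀(10.7/1.7)
    = 0.04342 × 0.7989 = 0.03469 m

S_s ≈ 34.7 mm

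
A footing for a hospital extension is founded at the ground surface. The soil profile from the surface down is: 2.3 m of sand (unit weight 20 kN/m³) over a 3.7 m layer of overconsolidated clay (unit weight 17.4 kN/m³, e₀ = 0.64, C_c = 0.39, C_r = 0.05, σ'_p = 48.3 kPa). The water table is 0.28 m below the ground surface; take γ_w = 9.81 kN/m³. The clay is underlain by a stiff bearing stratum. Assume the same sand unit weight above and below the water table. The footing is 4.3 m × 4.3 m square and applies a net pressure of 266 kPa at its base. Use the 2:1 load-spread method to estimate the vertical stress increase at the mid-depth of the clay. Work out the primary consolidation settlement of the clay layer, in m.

S_c ≈ 0.32 m

Mid-depth of clay below the ground surface: z = 2.3 + 3.7/2 = 4.15 m.
Total vertical stress at mid-clay: σ_v = 20×2.3 + 17.4×1.85 = 78.19 kPa.
Pore pressure: u = 9.81×(4.15 − 0.28) = 37.965 kPa.
Initial effective stress: σ'_0 = σ_v − u = 78.19 − 37.965 = 40.225 kPa.
Stress increase at mid-clay by the 2:1 spreading method:
Δσ = qBL/((B+z)(L+z)) = 266×4.3×4.3/((4.3+4.15)(4.3+4.15)) = 68.882 kPa
Final effective stress: σ'_f = 40.225 + 68.882 = 109.11 kPa.
σ'_f = 109.11 > σ'_p = 48.3 kPa, so the stress path crosses the preconsolidation pressure — recompression up to σ'_p, then virgin compression beyond:
S_c = H/(1+e₀)·[C_r·log₁₀(σ'_p/σ'_0) + C_c·log₁₀(σ'_f/σ'_p)]
    = 3.7/1.64 × [0.05×log₁₀(48.3/40.225) + 0.39×log₁₀(109.11/48.3)]
    = 2.2561 × [0.0039726 + 0.13803] = 0.3204 m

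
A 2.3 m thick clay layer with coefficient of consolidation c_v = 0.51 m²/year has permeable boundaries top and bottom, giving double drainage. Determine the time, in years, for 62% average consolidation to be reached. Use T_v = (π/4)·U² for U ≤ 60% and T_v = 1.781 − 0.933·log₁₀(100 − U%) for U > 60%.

Drainage path length: H_d = H/2 = 1.15 m (double drainage).
U > 60%: T_v = 1.781 − 0.933·log₁₀(100 − 62) = 0.30706.
t = T_v·H_d²/c_v = 0.30706×1.15²/0.51 = 0.7962 years.

t ≈ 0.796 years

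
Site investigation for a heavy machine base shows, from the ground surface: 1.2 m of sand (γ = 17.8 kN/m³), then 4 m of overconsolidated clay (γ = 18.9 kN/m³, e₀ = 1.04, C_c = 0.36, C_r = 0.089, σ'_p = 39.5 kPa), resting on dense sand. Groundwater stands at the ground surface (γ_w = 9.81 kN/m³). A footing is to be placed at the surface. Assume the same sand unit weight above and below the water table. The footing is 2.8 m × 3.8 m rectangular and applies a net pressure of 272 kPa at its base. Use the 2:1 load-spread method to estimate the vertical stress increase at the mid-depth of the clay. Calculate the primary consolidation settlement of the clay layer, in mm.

Mid-depth of clay below the ground surface: z = 1.2 + 4/2 = 3.2 m.
Total vertical stress at mid-clay: σ_v = 17.8×1.2 + 18.9×2 = 59.16 kPa.
Pore pressure: u = 9.81×(3.2 − 0) = 31.392 kPa.
Initial effective stress: σ'_0 = σ_v − u = 59.16 − 31.392 = 27.768 kPa.
Stress increase at mid-clay by the 2:1 spreading method:
Δσ = qBL/((B+z)(L+z)) = 272×2.8×3.8/((2.8+3.2)(3.8+3.2)) = 68.907 kPa
Final effective stress: σ'_f = 27.768 + 68.907 = 96.675 kPa.
σ'_f = 96.675 > σ'_p = 39.5 kPa, so the stress path crosses the preconsolidation pressure — recompression up to σ'_p, then virgin compression beyond:
S_c = H/(1+e₀)·[C_r·log₁₀(σ'_p/σ'_0) + C_c·log₁₀(σ'_f/σ'_p)]
    = 4/2.04 × [0.089×log₁₀(39.5/27.768) + 0.36×log₁₀(96.675/39.5)]
    = 1.9608 × [0.013622 + 0.13994] = 0.3011 m

S_c ≈ 301 mm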